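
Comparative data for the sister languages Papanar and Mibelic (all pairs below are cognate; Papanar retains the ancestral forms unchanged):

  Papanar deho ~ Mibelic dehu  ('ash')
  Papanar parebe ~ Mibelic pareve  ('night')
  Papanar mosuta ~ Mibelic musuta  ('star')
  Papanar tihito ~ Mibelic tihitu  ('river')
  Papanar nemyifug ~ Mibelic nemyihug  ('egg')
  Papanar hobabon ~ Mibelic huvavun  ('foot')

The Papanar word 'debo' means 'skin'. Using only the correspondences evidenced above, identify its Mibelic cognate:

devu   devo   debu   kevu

hobabon ~ huvavun — Papanar b corresponds to Mibelic v between vowels (before a back vowel).
deho ~ dehu, tihito ~ tihitu — Papanar o corresponds to Mibelic u word-finally.
Applying these to Papanar 'debo':
  debo → devo   (b→v between vowels (before a back vowel))
  devo → devu   (o→u word-finally)
So the Mibelic cognate is 'devu'.

devu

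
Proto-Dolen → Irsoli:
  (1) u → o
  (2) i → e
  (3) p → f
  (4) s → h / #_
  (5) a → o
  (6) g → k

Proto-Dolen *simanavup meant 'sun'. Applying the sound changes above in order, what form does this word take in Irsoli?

Irsoli: *simanavup > simanavop > semanavop > semanavof > hemanavof > hemonovof  (by vowel merger, vowel merger, unconditioned shift, debuccalisation, vowel merger)

hemonovof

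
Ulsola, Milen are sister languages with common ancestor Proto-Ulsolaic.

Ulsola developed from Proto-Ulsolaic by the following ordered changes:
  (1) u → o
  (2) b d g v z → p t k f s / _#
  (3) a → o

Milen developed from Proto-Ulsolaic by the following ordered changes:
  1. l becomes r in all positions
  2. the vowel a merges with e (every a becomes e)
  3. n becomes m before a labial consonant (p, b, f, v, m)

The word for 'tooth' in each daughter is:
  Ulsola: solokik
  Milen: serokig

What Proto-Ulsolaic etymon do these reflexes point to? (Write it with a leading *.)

*salokig

Position 3: Ulsola has l, Milen has r. Ulsola preserves l here (none of its changes turn any other segment into l), so the proto-segment is *l.
Position 2: Ulsola has o, Milen has e. Taking the neighbouring segments as reconstructed: Ulsola o could go back to *a or *o or *u; Milen e could go back to *a or *e — the one source consistent with every daughter is *a.
Verify the candidate proto-form against each daughter:
Ulsola: start from *salokig.
  rule 1: no change — salokig
  rule 2 (final devoicing): salokig → salokik
  rule 3 (vowel merger): salokik → solokik
  ⇒ Ulsola solokik
Milen: *salokig
  salokig → sarokig   [unconditioned shift]
  sarokig → serokig   [vowel merger]
  serokig (rule 3 does not apply)
  giving Milen serokig.
Only *salokig yields all of Ulsola solokik, Milen serokig.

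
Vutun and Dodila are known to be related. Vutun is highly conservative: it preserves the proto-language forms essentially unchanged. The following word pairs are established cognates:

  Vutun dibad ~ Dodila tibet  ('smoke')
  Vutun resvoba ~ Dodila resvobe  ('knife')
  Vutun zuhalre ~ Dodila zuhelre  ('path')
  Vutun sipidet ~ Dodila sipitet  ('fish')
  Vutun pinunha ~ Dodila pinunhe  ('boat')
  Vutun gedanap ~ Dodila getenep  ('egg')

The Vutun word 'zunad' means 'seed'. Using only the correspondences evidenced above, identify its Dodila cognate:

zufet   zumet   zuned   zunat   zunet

zunet

dibad ~ tibet, zuhalre ~ zuhelre — Vutun a corresponds to Dodila e after a consonant, before a consonant other than r, m, n, p, b, f, v.
dibad ~ tibet — Vutun d corresponds to Dodila t word-finally.
Applying these to Vutun 'zunad':
  zunad → zuned   (a→e after a consonant, before a consonant other than r, m, n, p, b, f, v)
  zuned → zunet   (d→t word-finally)
So the Dodila cognate is 'zunet'.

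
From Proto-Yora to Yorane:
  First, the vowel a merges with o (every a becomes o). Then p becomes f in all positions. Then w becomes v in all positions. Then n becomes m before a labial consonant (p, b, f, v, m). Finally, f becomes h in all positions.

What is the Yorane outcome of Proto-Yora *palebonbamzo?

Yorane: *palebonbamzo
  palebonbamzo → polebonbomzo   [vowel merger]
  polebonbomzo → folebonbomzo   [unconditioned shift]
  folebonbomzo (rule 3 does not apply)
  folebonbomzo → folebombomzo   [nasal place assimilation]
  folebombomzo → holebombomzo   [unconditioned shift]
  giving Yorane holebombomzo.

holebombomzo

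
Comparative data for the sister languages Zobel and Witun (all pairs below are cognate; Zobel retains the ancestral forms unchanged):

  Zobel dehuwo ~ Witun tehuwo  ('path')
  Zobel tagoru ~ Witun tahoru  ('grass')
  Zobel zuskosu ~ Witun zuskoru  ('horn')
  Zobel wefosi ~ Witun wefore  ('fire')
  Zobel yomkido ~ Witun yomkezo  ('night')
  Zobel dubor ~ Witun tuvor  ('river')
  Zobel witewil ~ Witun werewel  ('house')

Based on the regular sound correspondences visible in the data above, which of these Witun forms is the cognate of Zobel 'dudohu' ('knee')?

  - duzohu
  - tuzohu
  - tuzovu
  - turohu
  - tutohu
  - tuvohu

dubor ~ tuvor — Zobel d corresponds to Witun t word-initially before a back vowel.
yomkido ~ yomkezo — Zobel d corresponds to Witun z between vowels (before a back vowel).
Applying these to Zobel 'dudohu':
  dudohu → tudohu   (d→t word-initially before a back vowel)
  tudohu → tuzohu   (d→z between vowels (before a back vowel))
So the Witun cognate is 'tuzohu'.

tuzohu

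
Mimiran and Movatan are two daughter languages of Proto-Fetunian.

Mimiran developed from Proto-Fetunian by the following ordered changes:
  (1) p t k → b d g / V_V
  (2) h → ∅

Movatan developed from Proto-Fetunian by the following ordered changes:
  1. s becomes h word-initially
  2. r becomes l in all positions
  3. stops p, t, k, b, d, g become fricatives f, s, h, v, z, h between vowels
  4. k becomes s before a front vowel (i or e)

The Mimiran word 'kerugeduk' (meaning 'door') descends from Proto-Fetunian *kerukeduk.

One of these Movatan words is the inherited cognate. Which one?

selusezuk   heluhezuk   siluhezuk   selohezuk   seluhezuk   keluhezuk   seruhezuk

Movatan: *kerukeduk
  kerukeduk (rule 1 does not apply)
  kerukeduk → kelukeduk   [unconditioned shift]
  kelukeduk → keluhezuk   [intervocalic lenition]
  keluhezuk → seluhezuk   [palatalisation]
  giving Movatan seluhezuk.

seluhezuk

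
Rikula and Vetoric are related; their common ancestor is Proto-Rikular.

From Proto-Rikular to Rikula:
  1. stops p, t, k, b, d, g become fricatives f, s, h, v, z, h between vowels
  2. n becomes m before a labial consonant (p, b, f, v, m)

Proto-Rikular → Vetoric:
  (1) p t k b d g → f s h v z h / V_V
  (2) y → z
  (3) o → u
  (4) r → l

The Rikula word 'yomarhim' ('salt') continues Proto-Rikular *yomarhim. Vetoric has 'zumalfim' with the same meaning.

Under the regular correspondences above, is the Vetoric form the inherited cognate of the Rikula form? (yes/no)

Derive the expected Vetoric reflex of *yomarhim:
Vetoric: *yomarhim > zomarhim > zumarhim > zumalhim  (by unconditioned shift, vowel merger, unconditioned shift)
The regular Vetoric reflex would be 'zumalhim', but the attested form is 'zumalfim'. The correspondence is irregular, so they are not cognates (the Vetoric form has a different source).

no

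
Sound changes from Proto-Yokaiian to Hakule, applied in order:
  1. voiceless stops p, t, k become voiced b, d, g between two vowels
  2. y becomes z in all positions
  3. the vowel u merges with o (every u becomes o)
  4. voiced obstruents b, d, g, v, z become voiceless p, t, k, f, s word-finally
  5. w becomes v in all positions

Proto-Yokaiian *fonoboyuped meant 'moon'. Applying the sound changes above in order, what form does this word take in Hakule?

fonobozobet

Hakule: start from *fonoboyuped.
  rule 1 (intervocalic voicing): fonoboyuped → fonoboyubed
  rule 2 (unconditioned shift): fonoboyubed → fonobozubed
  rule 3 (vowel merger): fonobozubed → fonobozobed
  rule 4 (final devoicing): fonobozobed → fonobozobet
  rule 5: no change — fonobozobet
  ⇒ Hakule fonobozobet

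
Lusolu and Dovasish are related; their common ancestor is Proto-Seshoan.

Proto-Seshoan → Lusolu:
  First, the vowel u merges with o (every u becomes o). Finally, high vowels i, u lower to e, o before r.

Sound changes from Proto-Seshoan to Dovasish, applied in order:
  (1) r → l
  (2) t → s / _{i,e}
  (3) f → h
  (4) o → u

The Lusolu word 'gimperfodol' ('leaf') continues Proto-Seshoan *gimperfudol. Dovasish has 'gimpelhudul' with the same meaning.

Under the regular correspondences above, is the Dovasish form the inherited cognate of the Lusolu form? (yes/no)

Derive the expected Dovasish reflex of *gimperfudol:
Dovasish: *gimperfudol > gimpelfudol > gimpelhudol > gimpelhudul  (by unconditioned shift, unconditioned shift, vowel merger)
Dovasish 'gimpelhudul' matches the regular reflex exactly, so the pair is cognate.

yes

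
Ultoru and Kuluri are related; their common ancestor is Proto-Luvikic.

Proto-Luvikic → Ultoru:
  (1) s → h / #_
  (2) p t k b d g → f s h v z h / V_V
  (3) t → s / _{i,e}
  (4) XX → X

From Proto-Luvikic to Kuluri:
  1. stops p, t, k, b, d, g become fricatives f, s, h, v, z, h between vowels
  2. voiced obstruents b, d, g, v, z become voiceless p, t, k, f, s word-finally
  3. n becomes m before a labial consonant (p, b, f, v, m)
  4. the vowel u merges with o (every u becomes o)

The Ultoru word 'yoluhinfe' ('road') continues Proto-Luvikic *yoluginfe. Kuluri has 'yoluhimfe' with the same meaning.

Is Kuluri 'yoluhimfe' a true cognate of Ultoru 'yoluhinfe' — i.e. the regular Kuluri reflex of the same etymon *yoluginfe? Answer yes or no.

no

Derive the expected Kuluri reflex of *yoluginfe:
Kuluri: *yoluginfe > yoluhinfe > yoluhimfe > yolohimfe  (by intervocalic lenition, nasal place assimilation, vowel merger)
The regular Kuluri reflex would be 'yolohimfe', but the attested form is 'yoluhimfe'. The correspondence is irregular, so they are not cognates (the Kuluri form has a different source).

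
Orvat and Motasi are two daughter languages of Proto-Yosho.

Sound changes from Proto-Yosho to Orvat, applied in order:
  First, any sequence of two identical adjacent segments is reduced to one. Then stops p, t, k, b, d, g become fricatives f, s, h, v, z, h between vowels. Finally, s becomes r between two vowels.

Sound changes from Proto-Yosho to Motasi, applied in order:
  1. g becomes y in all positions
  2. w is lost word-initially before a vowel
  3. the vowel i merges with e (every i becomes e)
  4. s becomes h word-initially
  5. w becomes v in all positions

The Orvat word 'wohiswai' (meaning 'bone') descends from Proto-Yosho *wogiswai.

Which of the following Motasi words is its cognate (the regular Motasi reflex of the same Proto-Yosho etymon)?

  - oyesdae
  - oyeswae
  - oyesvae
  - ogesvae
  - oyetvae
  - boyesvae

oyesvae

Motasi: *wogiswai
  wogiswai → woyiswai   [unconditioned shift]
  woyiswai → oyiswai   [glide loss]
  oyiswai → oyeswae   [vowel merger]
  oyeswae (rule 4 does not apply)
  oyeswae → oyesvae   [unconditioned shift]
  giving Motasi oyesvae.
Only 'oyesvae' matches the regular Motasi development of *wogiswai.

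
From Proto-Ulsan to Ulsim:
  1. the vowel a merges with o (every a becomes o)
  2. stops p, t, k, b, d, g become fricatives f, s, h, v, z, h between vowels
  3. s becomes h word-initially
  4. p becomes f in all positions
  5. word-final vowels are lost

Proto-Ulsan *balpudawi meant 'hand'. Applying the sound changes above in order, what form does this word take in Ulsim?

Ulsim: *balpudawi
  balpudawi → bolpudowi   [vowel merger]
  bolpudowi → bolpuzowi   [intervocalic lenition]
  bolpuzowi (rule 3 does not apply)
  bolpuzowi → bolfuzowi   [unconditioned shift]
  bolfuzowi → bolfuzow   [apocope]
  giving Ulsim bolfuzow.

bolfuzow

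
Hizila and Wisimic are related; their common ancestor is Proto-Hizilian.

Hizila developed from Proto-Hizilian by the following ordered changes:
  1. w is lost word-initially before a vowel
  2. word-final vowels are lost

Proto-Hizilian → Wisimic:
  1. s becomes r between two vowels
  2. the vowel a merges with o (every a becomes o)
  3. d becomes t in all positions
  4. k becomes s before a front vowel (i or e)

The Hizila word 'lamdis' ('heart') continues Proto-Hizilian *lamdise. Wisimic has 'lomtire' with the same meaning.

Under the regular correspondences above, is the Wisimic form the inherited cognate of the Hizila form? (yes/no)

Derive the expected Wisimic reflex of *lamdise:
Wisimic: start from *lamdise.
  rule 1 (rhotacism): lamdise → lamdire
  rule 2 (vowel merger): lamdire → lomdire
  rule 3 (unconditioned shift): lomdire → lomtire
  rule 4: no change — lomtire
  ⇒ Wisimic lomtire
Wisimic 'lomtire' matches the regular reflex exactly, so the pair is cognate.

yes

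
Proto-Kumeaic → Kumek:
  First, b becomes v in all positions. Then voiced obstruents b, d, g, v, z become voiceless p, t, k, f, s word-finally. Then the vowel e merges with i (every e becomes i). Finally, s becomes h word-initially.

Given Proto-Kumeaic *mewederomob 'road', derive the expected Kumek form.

miwidiromof

Kumek: start from *mewederomob.
  rule 1 (unconditioned shift): mewederomob → mewederomov
  rule 2 (final devoicing): mewederomov → mewederomof
  rule 3 (vowel merger): mewederomof → miwidiromof
  rule 4: no change — miwidiromof
  ⇒ Kumek miwidiromof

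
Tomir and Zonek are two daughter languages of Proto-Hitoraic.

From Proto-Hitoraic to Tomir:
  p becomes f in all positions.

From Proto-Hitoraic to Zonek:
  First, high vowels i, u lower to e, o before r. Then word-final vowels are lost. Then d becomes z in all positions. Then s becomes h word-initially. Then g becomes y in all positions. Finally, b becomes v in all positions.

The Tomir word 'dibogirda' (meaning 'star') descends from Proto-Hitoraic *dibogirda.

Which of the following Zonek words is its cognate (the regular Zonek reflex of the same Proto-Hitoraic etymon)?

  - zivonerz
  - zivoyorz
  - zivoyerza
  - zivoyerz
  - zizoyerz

Zonek: *dibogirda
  dibogirda → dibogerda   [pre-rhotic lowering]
  dibogerda → dibogerd   [apocope]
  dibogerd → zibogerz   [unconditioned shift]
  zibogerz (rule 4 does not apply)
  zibogerz → ziboyerz   [unconditioned shift]
  ziboyerz → zivoyerz   [unconditioned shift]
  giving Zonek zivoyerz.
Only 'zivoyerz' matches the regular Zonek development of *dibogirda.

zivoyerz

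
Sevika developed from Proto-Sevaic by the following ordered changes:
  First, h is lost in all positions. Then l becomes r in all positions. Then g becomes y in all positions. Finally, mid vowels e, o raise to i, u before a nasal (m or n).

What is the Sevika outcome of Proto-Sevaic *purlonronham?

purrunrunam

Sevika: *purlonronham > purlonronam > purronronam > purrunrunam  (by h-loss, unconditioned shift, pre-nasal raising)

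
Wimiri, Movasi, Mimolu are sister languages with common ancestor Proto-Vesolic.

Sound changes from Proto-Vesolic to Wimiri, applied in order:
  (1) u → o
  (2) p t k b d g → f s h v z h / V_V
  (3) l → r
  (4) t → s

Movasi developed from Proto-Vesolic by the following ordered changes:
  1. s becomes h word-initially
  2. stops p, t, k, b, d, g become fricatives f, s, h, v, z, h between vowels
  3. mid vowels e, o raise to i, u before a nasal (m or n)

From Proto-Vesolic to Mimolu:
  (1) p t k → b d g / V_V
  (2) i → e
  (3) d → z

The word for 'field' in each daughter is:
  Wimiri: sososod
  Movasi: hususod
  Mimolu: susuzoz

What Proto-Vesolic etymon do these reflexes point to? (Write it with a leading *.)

*susutod

Position 1: Wimiri has s, Movasi has h, Mimolu has s. Mimolu preserves s here (none of its changes turn any other segment into s), so the proto-segment is *s.
Position 5: Wimiri has s, Movasi has s, Mimolu has z. Taking the neighbouring segments as reconstructed: Wimiri s could go back to *t or *s; Movasi s could go back to *t or *s; Mimolu z could go back to *t or *d or *z — the one source consistent with every daughter is *t.
Position 7: Wimiri has d, Movasi has d, Mimolu has z. Wimiri preserves d here (none of its changes turn any other segment into d), so the proto-segment is *d.
Continuing position by position gives *susutod; check it forward:
Wimiri: *susutod > sosotod > sososod  (by vowel merger, intervocalic lenition)
Movasi: *susutod > husutod > hususod  (by debuccalisation, intervocalic lenition)
Mimolu: *susutod
  susutod → susudod   [intervocalic voicing]
  susudod (rule 2 does not apply)
  susudod → susuzoz   [unconditioned shift]
  giving Mimolu susuzoz.
Only *susutod yields all of Wimiri sososod, Movasi hususod, Mimolu susuzoz.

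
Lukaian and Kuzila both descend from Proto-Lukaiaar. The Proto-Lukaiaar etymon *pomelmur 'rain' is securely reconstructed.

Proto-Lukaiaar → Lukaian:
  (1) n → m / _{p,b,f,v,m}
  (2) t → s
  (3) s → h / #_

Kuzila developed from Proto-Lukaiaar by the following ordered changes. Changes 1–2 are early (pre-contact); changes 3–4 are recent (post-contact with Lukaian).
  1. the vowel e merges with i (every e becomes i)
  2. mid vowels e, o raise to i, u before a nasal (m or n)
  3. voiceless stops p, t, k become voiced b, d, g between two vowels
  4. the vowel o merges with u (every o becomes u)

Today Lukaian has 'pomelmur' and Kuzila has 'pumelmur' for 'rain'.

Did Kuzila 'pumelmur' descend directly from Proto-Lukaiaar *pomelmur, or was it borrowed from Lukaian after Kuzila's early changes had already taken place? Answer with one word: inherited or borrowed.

borrowed

If inherited, *pomelmur would pass through all of Kuzila's changes:
Kuzila: *pomelmur > pomilmur > pumilmur  (by vowel merger, pre-nasal raising)
If borrowed from Lukaian 'pomelmur' after the early changes, it would undergo only the recent ones:
  rule 3 (intervocalic voicing): no change (pomelmur)
  rule 4 (vowel merger): pomelmur → pumelmur
  ⇒ as a loan: pumelmur
Kuzila 'pumelmur' matches the loan outcome 'pumelmur', not the inherited 'pumilmur' — it skipped the early Kuzila changes, so it was borrowed from Lukaian.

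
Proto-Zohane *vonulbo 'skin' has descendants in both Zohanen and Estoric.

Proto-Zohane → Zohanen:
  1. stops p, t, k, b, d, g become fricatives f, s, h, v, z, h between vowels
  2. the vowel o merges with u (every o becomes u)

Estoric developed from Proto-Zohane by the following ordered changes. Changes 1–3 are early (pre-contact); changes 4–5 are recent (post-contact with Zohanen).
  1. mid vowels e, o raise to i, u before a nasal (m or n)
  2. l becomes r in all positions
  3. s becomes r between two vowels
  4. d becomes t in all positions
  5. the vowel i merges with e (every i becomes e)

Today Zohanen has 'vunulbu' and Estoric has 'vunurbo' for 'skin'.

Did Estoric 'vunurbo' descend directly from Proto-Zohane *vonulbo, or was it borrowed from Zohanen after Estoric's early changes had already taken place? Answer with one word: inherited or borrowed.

inherited

If inherited, *vonulbo would pass through all of Estoric's changes:
Estoric: *vonulbo > vunulbo > vunurbo  (by pre-nasal raising, unconditioned shift)
If borrowed from Zohanen 'vunulbu' after the early changes, it would undergo only the recent ones:
  rule 4 (unconditioned shift): no change (vunulbu)
  rule 5 (vowel merger): no change (vunulbu)
  ⇒ as a loan: vunulbu
Estoric 'vunurbo' matches the inherited outcome exactly, so it is an inherited cognate, not a loan.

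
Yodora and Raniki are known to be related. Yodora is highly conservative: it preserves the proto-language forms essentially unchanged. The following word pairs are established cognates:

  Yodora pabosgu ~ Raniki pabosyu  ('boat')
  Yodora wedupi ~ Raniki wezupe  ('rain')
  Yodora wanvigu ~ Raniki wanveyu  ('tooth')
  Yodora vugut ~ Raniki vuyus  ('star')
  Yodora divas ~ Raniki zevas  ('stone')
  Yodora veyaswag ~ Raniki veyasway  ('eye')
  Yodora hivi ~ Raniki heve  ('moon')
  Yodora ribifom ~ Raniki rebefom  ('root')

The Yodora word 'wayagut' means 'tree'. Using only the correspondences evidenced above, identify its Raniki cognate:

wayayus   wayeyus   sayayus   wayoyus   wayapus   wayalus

wanvigu ~ wanveyu, vugut ~ vuyus — Yodora g corresponds to Raniki y between vowels (before a back vowel).
vugut ~ vuyus — Yodora t corresponds to Raniki s word-finally.
Applying these to Yodora 'wayagut':
  wayagut → wayayut   (g→y between vowels (before a back vowel))
  wayayut → wayayus   (t→s word-finally)
So the Raniki cognate is 'wayayus'.

wayayus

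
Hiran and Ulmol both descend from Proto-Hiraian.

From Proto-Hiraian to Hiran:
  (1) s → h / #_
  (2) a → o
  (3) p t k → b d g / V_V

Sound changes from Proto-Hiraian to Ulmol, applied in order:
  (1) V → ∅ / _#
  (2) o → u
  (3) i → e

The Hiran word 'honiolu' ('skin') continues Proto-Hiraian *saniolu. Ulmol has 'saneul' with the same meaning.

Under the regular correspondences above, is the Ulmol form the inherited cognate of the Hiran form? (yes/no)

yes

Derive the expected Ulmol reflex of *saniolu:
Ulmol: start from *saniolu.
  rule 1 (apocope): saniolu → saniol
  rule 2 (vowel merger): saniol → saniul
  rule 3 (vowel merger): saniul → saneul
  ⇒ Ulmol saneul
Ulmol 'saneul' matches the regular reflex exactly, so the pair is cognate.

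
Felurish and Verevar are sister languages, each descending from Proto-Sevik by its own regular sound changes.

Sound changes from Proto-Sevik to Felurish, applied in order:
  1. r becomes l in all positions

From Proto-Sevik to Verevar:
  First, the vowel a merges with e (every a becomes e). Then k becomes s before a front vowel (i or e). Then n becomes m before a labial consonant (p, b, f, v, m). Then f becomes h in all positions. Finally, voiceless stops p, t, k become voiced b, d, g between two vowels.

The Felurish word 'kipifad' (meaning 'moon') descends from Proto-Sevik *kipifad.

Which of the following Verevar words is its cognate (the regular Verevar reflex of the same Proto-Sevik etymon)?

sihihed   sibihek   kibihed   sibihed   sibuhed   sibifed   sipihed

sibihed

Verevar: *kipifad
  kipifad → kipifed   [vowel merger]
  kipifed → sipifed   [palatalisation]
  sipifed (rule 3 does not apply)
  sipifed → sipihed   [unconditioned shift]
  sipihed → sibihed   [intervocalic voicing]
  giving Verevar sibihed.
The other candidates each miss or misapply at least one Verevar change.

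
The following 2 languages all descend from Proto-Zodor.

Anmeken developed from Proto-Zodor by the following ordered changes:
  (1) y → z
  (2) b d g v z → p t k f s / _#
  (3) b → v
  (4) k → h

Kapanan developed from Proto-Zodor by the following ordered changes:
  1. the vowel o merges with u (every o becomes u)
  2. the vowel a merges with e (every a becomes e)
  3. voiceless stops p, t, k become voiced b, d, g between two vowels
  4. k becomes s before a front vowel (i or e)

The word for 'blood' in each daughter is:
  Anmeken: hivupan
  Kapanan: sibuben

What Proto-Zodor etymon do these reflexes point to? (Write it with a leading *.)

Position 3: Anmeken has v, Kapanan has b. Taking the neighbouring segments as reconstructed: Anmeken v could go back to *b or *v; Kapanan b could go back to *p or *b — the one source consistent with every daughter is *b.
Position 5: Anmeken has p, Kapanan has b. Taking the neighbouring segments as reconstructed: Anmeken p can only go back to *p; Kapanan b could go back to *p or *b — the one source consistent with every daughter is *p.
Position 6: Anmeken has a, Kapanan has e. Anmeken preserves a here (none of its changes turn any other segment into a), so the proto-segment is *a.
Continuing position by position gives *kibupan; check it forward:
Anmeken: *kibupan
  kibupan (rule 1 does not apply)
  kibupan (rule 2 does not apply)
  kibupan → kivupan   [unconditioned shift]
  kivupan → hivupan   [unconditioned shift]
  giving Anmeken hivupan.
Kapanan: *kibupan > kibupen > kibuben > sibuben  (by vowel merger, intervocalic voicing, palatalisation)
Only *kibupan yields all of Anmeken hivupan, Kapanan sibuben.

*kibupan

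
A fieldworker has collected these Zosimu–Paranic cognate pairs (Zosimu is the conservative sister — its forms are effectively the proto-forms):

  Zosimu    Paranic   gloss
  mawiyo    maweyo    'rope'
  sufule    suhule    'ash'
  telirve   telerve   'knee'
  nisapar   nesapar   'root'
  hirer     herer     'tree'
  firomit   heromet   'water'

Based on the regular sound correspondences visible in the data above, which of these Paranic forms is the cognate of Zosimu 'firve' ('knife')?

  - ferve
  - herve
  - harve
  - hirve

herve

firomit ~ heromet — Zosimu f corresponds to Paranic h word-initially before a front vowel.
telirve ~ telerve, hirer ~ herer — Zosimu i corresponds to Paranic e after a consonant, before r.
Applying these to Zosimu 'firve':
  firve → hirve   (f→h word-initially before a front vowel)
  hirve → herve   (i→e after a consonant, before r)
So the Paranic cognate is 'herve'.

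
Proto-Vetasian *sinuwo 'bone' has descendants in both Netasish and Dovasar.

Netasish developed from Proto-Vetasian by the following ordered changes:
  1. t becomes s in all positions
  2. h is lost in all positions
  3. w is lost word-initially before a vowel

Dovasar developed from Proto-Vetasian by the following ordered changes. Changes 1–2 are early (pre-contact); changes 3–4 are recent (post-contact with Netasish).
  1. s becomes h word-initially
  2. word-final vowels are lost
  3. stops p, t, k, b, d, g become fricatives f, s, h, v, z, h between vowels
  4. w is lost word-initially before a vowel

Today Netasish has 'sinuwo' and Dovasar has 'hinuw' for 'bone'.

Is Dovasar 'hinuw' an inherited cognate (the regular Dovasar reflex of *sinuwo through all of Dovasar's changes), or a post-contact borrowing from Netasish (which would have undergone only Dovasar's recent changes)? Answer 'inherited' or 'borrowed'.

If inherited, *sinuwo would pass through all of Dovasar's changes:
Dovasar: start from *sinuwo.
  rule 1 (debuccalisation): sinuwo → hinuwo
  rule 2 (apocope): hinuwo → hinuw
  rule 3: no change — hinuw
  rule 4: no change — hinuw
  ⇒ Dovasar hinuw
If borrowed from Netasish 'sinuwo' after the early changes, it would undergo only the recent ones:
  rule 3 (intervocalic lenition): no change (sinuwo)
  rule 4 (glide loss): no change (sinuwo)
  ⇒ as a loan: sinuwo
Dovasar 'hinuw' matches the inherited outcome exactly, so it is an inherited cognate, not a loan.

inherited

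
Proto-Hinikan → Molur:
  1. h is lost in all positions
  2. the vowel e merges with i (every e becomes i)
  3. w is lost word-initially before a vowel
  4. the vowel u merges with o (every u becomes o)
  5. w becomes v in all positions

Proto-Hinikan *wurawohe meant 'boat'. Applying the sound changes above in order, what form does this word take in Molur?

oravoi

Molur: start from *wurawohe.
  rule 1 (h-loss): wurawohe → wurawoe
  rule 2 (vowel merger): wurawoe → wurawoi
  rule 3 (glide loss): wurawoi → urawoi
  rule 4 (vowel merger): urawoi → orawoi
  rule 5 (unconditioned shift): orawoi → oravoi
  ⇒ Molur oravoi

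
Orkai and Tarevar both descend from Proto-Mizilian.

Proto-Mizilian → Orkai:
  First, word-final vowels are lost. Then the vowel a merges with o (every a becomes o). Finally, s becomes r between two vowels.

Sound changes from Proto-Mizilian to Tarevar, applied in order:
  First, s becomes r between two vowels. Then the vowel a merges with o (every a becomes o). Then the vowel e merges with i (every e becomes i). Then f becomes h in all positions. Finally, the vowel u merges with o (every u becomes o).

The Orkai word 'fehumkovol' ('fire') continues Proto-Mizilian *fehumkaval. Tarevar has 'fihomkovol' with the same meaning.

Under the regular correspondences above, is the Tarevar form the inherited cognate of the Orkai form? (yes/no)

no

Derive the expected Tarevar reflex of *fehumkaval:
Tarevar: *fehumkaval
  fehumkaval (rule 1 does not apply)
  fehumkaval → fehumkovol   [vowel merger]
  fehumkovol → fihumkovol   [vowel merger]
  fihumkovol → hihumkovol   [unconditioned shift]
  hihumkovol → hihomkovol   [vowel merger]
  giving Tarevar hihomkovol.
The regular Tarevar reflex would be 'hihomkovol', but the attested form is 'fihomkovol'. The correspondence is irregular, so they are not cognates (the Tarevar form has a different source).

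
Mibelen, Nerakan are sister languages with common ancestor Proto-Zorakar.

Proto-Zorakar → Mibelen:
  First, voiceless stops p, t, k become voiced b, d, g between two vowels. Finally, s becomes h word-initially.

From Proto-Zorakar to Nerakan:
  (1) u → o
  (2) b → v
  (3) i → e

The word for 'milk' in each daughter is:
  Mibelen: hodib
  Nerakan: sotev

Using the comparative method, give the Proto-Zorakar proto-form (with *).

*sotib

Position 4: Mibelen has i, Nerakan has e. Mibelen preserves i here (none of its changes turn any other segment into i), so the proto-segment is *i.
Position 1: Mibelen has h, Nerakan has s. Nerakan preserves s here (none of its changes turn any other segment into s), so the proto-segment is *s.
Verify the candidate proto-form against each daughter:
Mibelen: start from *sotib.
  rule 1 (intervocalic voicing): sotib → sodib
  rule 2 (debuccalisation): sodib → hodib
  ⇒ Mibelen hodib
Nerakan: *sotib > sotiv > sotev  (by unconditioned shift, vowel merger)
Only *sotib yields all of Mibelen hodib, Nerakan sotev.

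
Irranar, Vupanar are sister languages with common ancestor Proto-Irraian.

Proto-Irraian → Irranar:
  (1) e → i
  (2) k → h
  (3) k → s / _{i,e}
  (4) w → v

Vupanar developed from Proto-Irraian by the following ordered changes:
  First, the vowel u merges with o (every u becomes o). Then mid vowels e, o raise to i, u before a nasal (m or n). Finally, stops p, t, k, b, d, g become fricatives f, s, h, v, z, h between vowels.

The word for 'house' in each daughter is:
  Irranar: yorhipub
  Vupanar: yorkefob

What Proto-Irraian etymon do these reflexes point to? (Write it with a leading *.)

*yorkepub

Position 4: Irranar has h, Vupanar has k. Vupanar preserves k here (none of its changes turn any other segment into k), so the proto-segment is *k.
Position 5: Irranar has i, Vupanar has e. Vupanar preserves e here (none of its changes turn any other segment into e), so the proto-segment is *e.
Position 6: Irranar has p, Vupanar has f. Irranar preserves p here (none of its changes turn any other segment into p), so the proto-segment is *p.
This points to *yorkepub. Verify forward in each daughter:
Irranar: *yorkepub > yorkipub > yorhipub  (by vowel merger, unconditioned shift)
Vupanar: *yorkepub
  yorkepub → yorkepob   [vowel merger]
  yorkepob (rule 2 does not apply)
  yorkepob → yorkefob   [intervocalic lenition]
  giving Vupanar yorkefob.
Only *yorkepub yields all of Irranar yorhipub, Vupanar yorkefob.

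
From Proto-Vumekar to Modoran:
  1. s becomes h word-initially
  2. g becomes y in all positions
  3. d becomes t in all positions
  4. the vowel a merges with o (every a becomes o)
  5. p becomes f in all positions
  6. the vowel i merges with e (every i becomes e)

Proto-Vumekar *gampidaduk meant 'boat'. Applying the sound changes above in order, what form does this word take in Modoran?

Modoran: *gampidaduk > yampidaduk > yampitatuk > yompitotuk > yomfitotuk > yomfetotuk  (by unconditioned shift, unconditioned shift, vowel merger, unconditioned shift, vowel merger)

yomfetotuk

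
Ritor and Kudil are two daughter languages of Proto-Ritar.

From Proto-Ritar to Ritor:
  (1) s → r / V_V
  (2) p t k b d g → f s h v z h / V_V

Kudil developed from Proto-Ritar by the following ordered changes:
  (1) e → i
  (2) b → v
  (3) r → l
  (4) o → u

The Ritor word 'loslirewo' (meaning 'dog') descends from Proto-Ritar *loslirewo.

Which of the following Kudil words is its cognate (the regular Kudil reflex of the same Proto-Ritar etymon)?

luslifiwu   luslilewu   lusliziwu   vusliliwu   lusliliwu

lusliliwu

Kudil: *loslirewo > losliriwo > losliliwo > lusliliwu  (by vowel merger, unconditioned shift, vowel merger)
Only 'lusliliwu' matches the regular Kudil development of *loslirewo.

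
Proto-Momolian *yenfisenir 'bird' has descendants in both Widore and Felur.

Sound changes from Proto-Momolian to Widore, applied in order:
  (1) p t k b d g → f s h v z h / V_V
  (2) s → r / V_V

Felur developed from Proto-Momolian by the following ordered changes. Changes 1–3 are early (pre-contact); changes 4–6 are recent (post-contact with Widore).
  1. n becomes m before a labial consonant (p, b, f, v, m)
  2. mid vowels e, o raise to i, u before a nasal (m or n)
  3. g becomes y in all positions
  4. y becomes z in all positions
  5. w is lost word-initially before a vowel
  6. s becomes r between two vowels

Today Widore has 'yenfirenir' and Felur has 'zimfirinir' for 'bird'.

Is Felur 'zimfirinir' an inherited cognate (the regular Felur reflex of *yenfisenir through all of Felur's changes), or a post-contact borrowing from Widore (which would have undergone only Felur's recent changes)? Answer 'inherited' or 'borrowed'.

inherited

If inherited, *yenfisenir would pass through all of Felur's changes:
Felur: *yenfisenir
  yenfisenir → yemfisenir   [nasal place assimilation]
  yemfisenir → yimfisinir   [pre-nasal raising]
  yimfisinir (rule 3 does not apply)
  yimfisinir → zimfisinir   [unconditioned shift]
  zimfisinir (rule 5 does not apply)
  zimfisinir → zimfirinir   [rhotacism]
  giving Felur zimfirinir.
If borrowed from Widore 'yenfirenir' after the early changes, it would undergo only the recent ones:
  rule 4 (unconditioned shift): yenfirenir → zenfirenir
  rule 5 (glide loss): no change (zenfirenir)
  rule 6 (rhotacism): no change (zenfirenir)
  ⇒ as a loan: zenfirenir
Felur 'zimfirinir' matches the inherited outcome exactly, so it is an inherited cognate, not a loan.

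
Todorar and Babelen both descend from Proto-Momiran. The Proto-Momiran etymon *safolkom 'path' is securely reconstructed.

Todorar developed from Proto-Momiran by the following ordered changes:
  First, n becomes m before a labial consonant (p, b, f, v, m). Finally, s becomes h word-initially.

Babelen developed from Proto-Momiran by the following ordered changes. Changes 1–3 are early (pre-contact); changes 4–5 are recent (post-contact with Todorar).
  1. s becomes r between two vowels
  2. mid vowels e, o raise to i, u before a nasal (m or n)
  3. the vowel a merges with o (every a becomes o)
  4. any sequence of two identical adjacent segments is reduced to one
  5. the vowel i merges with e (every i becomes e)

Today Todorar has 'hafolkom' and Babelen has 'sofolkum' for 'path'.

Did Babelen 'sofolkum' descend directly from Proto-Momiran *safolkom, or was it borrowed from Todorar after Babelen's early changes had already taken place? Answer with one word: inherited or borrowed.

If inherited, *safolkom would pass through all of Babelen's changes:
Babelen: *safolkom > safolkum > sofolkum  (by pre-nasal raising, vowel merger)
If borrowed from Todorar 'hafolkom' after the early changes, it would undergo only the recent ones:
  rule 4 (degemination): no change (hafolkom)
  rule 5 (vowel merger): no change (hafolkom)
  ⇒ as a loan: hafolkom
Babelen 'sofolkum' matches the inherited outcome exactly, so it is an inherited cognate, not a loan.

inherited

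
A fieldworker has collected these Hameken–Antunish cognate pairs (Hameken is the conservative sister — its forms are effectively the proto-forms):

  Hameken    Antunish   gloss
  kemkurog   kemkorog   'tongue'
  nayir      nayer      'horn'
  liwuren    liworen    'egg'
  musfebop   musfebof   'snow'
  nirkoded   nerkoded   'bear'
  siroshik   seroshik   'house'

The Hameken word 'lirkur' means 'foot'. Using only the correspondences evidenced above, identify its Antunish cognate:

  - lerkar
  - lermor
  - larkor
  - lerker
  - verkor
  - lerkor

lerkor

nayir ~ nayer, nirkoded ~ nerkoded — Hameken i corresponds to Antunish e after a consonant, before r.
kemkurog ~ kemkorog, liwuren ~ liworen — Hameken u corresponds to Antunish o after a consonant, before r.
Applying these to Hameken 'lirkur':
  lirkur → lerkur   (i→e after a consonant, before r)
  lerkur → lerkor   (u→o after a consonant, before r)
So the Antunish cognate is 'lerkor'.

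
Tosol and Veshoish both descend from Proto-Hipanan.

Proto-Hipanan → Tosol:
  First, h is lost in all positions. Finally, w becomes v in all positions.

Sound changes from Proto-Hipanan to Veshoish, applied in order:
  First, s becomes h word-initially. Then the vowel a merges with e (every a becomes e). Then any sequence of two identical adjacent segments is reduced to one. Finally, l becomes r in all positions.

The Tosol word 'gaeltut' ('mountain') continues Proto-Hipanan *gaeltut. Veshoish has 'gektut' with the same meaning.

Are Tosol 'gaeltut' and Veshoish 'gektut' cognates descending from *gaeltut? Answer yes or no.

Derive the expected Veshoish reflex of *gaeltut:
Veshoish: *gaeltut > geeltut > geltut > gertut  (by vowel merger, degemination, unconditioned shift)
The regular Veshoish reflex would be 'gertut', but the attested form is 'gektut'. The correspondence is irregular, so they are not cognates (the Veshoish form has a different source).

no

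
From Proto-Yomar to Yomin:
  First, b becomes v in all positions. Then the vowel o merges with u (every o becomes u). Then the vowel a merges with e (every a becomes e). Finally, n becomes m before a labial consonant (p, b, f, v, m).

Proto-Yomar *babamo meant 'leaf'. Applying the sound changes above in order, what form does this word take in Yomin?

vevemu

Yomin: *babamo > vavamo > vavamu > vevemu  (by unconditioned shift, vowel merger, vowel merger)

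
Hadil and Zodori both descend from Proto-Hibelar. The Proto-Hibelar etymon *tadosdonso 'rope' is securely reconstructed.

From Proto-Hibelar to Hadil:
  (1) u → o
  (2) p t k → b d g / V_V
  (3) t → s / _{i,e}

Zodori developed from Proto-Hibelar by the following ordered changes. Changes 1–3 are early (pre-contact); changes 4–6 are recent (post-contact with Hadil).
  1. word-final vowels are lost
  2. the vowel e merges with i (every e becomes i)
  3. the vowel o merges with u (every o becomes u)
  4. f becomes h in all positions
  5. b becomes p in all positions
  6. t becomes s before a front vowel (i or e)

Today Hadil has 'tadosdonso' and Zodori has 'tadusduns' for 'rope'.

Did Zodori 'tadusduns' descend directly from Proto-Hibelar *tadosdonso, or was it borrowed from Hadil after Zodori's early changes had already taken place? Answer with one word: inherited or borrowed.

inherited

If inherited, *tadosdonso would pass through all of Zodori's changes:
Zodori: *tadosdonso > tadosdons > tadusduns  (by apocope, vowel merger)
If borrowed from Hadil 'tadosdonso' after the early changes, it would undergo only the recent ones:
  rule 4 (unconditioned shift): no change (tadosdonso)
  rule 5 (unconditioned shift): no change (tadosdonso)
  rule 6 (palatalisation): no change (tadosdonso)
  ⇒ as a loan: tadosdonso
Zodori 'tadusduns' matches the inherited outcome exactly, so it is an inherited cognate, not a loan.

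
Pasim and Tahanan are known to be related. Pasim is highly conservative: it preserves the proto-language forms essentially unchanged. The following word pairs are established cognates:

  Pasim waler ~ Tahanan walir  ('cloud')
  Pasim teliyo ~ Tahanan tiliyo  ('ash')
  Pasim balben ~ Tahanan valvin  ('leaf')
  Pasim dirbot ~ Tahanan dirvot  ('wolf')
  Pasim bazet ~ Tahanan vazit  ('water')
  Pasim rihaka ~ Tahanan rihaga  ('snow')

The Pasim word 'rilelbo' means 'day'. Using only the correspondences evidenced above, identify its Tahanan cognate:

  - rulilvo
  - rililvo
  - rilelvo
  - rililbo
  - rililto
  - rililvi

rililvo

teliyo ~ tiliyo, bazet ~ vazit — Pasim e corresponds to Tahanan i after a consonant, before a consonant other than r, m, n, p, b, f, v.
dirbot ~ dirvot — Pasim b corresponds to Tahanan v after a consonant, before a back vowel.
Applying these to Pasim 'rilelbo':
  rilelbo → rililbo   (e→i after a consonant, before a consonant other than r, m, n, p, b, f, v)
  rililbo → rililvo   (b→v after a consonant, before a back vowel)
So the Tahanan cognate is 'rililvo'.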